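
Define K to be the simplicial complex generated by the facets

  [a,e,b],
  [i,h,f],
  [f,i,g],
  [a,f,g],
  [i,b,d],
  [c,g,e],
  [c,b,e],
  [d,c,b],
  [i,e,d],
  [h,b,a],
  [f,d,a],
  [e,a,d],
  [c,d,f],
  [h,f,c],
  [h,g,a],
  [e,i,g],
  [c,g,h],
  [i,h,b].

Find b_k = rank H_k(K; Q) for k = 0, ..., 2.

Fix the vertex order a < b < c < d < e < f < g < h < i and write every simplex with vertices in increasing order. Then dim K = 2 and the simplices of K are:

  0-simplices (9): a, b, c, d, e, f, g, h, i
  1-simplices (27): ab, ad, ae, af, ag, ah, bc, bd, be, bh, bi, cd, ce, cf, cg, ch, de, df, di, eg, ei, fg, fh, fi, gh, gi, hi
  2-simplices (18): abe, abh, ade, adf, afg, agh, bcd, bce, bdi, bhi, cdf, ceg, cfh, cgh, dei, egi, fgi, fhi

giving chain groups C_0 ≅ Z^9, C_1 ≅ Z^27, C_2 ≅ Z^18.

Boundary ∂_1: C_1 → C_0 sends each edge [p,q] (with p < q) to q − p. For instance
  ∂df = f − d.
This gives a 9×27 integer matrix of rank 8; reducing to Smith normal form yields diagonal entries (1,1,1,1,1,1,1,1).

The boundary map ∂_2: C_2 → C_1 acts by ∂[p,q,r] = [q,r] − [p,r] + [p,q]. For instance
  ∂egi = gi − ei + eg,
  ∂cgh = gh − ch + cg.
The resulting 27×18 matrix has rank 18, and its Smith normal form has invariant factors (1,1,1,1,1,1,1,1,1,1,1,1,1,1,1,1,1,2).

Computing H_k = (kernel of ∂_k) / (image of ∂_{k+1}):

  H_0: rank C_0 − rank ∂_1 = 9 − 8 = 1, and the invariant factors of ∂_1 are all 1, so H_0 ≅ Z.
  H_1: rank ker ∂_1 − rank ∂_2 = (27 − 8) − 18 = 1, and ∂_2 has invariant factor 2 > 1, so H_1 ≅ Z ⊕ Z/2.
  H_2: rank ker ∂_2 − rank ∂_3 = (18 − 18) − 0 = 0, and there is no ∂_3, so H_2 ≅ 0.

(K is a triangulation of the Klein bottle.)

Hence the Betti numbers are b_0 = 1, b_1 = 1, b_2 = 0.

b_0 = 1, b_1 = 1, b_2 = 0.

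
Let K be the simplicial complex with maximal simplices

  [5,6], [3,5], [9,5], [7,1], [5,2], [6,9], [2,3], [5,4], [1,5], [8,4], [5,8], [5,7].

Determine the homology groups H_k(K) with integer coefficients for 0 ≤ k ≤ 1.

Take the total order 1 < 2 < 3 < 4 < 5 < 6 < 7 < 8 < 9 on the vertex set. Then K (dimension 1) consists of the simplices:

  0-simplices (9): [1], [2], [3], [4], [5], [6], [7], [8], [9]
  1-simplices (12): [1,5], [1,7], [2,3], [2,5], [3,5], [4,5], [4,8], [5,6], [5,7], [5,8], [5,9], [6,9]

so the chain groups are C_0 ≅ Z^9, C_1 ≅ Z^12.

∂_1: C_1 → C_0 sends each edge [p,q] (with p < q) to q − p. For instance
  ∂[1,7] = [7] − [1].
The 9×12 boundary matrix has rank 8 and Smith normal form diag(1,1,1,1,1,1,1,1).

From H_k ≅ ker(∂_k) / im(∂_{k+1}) we obtain:

  H_0: rank C_0 − rank ∂_1 = 9 − 8 = 1, and the invariant factors of ∂_1 are all 1, so H_0 = Z.
  H_1: rank ker ∂_1 − rank ∂_2 = (12 − 8) − 0 = 4, and there is no ∂_2, so H_1 = Z^4.

H_0 ≅ Z,  H_1 ≅ Z^4.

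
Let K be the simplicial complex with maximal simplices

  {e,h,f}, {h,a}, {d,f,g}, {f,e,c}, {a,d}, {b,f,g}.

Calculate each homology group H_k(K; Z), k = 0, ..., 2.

H_0 ≅ Z,  H_1 ≅ Z,  H_2 = 0.

Take the total order a < b < c < d < e < f < g < h on the vertex set. Then K (dimension 2) consists of the simplices:

  0-simplices (8): a, b, c, d, e, f, g, h
  1-simplices (12): ad, ah, bf, bg, ce, cf, df, dg, ef, eh, fg, fh
  2-simplices (4): bfg, cef, dfg, efh

giving chain groups C_0 ≅ Z^8, C_1 ≅ Z^12, C_2 ≅ Z^4.

∂_1: C_1 → C_0 maps an edge to its endpoints' difference, ∂[p,q] = q − p.
This gives a 8×12 integer matrix of rank 7; reducing to Smith normal form yields diagonal entries (1,1,1,1,1,1,1).

The boundary map ∂_2: C_2 → C_1 sends each 2-simplex [p,q,r] to [q,r] − [p,r] + [p,q]. For instance
  ∂bfg = fg − bg + bf,
  ∂cef = ef − cf + ce.
As a 12×4 matrix over Z this has rank 4, with invariant factors (1,1,1,1).

Computing H_k = (kernel of ∂_k) / (image of ∂_{k+1}):

  H_0: rank C_0 − rank ∂_1 = 8 − 7 = 1, and the invariant factors of ∂_1 are all 1, so H_0 = Z.
  H_1: rank ker ∂_1 − rank ∂_2 = (12 − 7) − 4 = 1, and the invariant factors of ∂_2 are all 1, so H_1 = Z.
  H_2: rank ker ∂_2 − rank ∂_3 = (4 − 4) − 0 = 0, and there is no ∂_3, so H_2 = 0.

As a check, the Euler characteristic is 8 − 12 + 4 = 0, which agrees with 1 − 1 + 0 = 0.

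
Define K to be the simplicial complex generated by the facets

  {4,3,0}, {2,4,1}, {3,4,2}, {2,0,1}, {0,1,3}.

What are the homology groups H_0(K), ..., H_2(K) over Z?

Fix the vertex order 0 < 1 < 2 < 3 < 4 and write every simplex with vertices in increasing order. Then dim K = 2 and the simplices of K are:

  0-simplices (5): [0], [1], [2], [3], [4]
  1-simplices (10): [0,1], [0,2], [0,3], [0,4], [1,2], [1,3], [1,4], [2,3], [2,4], [3,4]
  2-simplices (5): [0,1,2], [0,1,3], [0,3,4], [1,2,4], [2,3,4]

giving chain groups C_0 ≅ Z^5, C_1 ≅ Z^10, C_2 ≅ Z^5.

The boundary map ∂_1: C_1 → C_0 is given by ∂[p,q] = [q] − [p].
As a 5×10 matrix over Z this has rank 4, with invariant factors (1,1,1,1).

∂_2: C_2 → C_1 acts by ∂[p,q,r] = [q,r] − [p,r] + [p,q]. For instance
  ∂[0,3,4] = [3,4] − [0,4] + [0,3],
  ∂[1,2,4] = [2,4] − [1,4] + [1,2].
The resulting 10×5 matrix has rank 5, and its Smith normal form has invariant factors (1,1,1,1,1).

Reading off H_k = ker ∂_k / im ∂_{k+1}:

  H_0: rank C_0 − rank ∂_1 = 5 − 4 = 1, and the invariant factors of ∂_1 are all 1, so H_0 ≅ Z.
  H_1: rank ker ∂_1 − rank ∂_2 = (10 − 4) − 5 = 1, and the invariant factors of ∂_2 are all 1, so H_1 ≅ Z.
  H_2: rank ker ∂_2 − rank ∂_3 = (5 − 5) − 0 = 0, and there is no ∂_3, so H_2 ≅ 0.

(K is a triangulation of the Möbius band.)

H_0 = Z,  H_1 = Z,  H_2 = 0.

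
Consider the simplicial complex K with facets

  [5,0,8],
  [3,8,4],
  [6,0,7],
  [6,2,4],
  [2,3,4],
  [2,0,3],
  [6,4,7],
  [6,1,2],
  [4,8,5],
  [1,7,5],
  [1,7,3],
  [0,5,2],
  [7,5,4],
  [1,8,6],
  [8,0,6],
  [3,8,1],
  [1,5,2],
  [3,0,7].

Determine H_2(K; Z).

H_2 ≅ Z.

Order the vertices as 0 < 1 < 2 < 3 < 4 < 5 < 6 < 7 < 8. Listing each simplex with vertices in this order, K has dimension 2 with simplices:

  0-simplices (9): [0], [1], [2], [3], [4], [5], [6], [7], [8]
  1-simplices (27): (27 of them)
  2-simplices (18): [0,2,3], [0,2,5], [0,3,7], [0,5,8], [0,6,7], [0,6,8], [1,2,5], [1,2,6], [1,3,7], [1,3,8], [1,5,7], [1,6,8], [2,3,4], [2,4,6], [3,4,8], [4,5,7], [4,5,8], [4,6,7]

so the chain groups are C_0 ≅ Z^9, C_1 ≅ Z^27, C_2 ≅ Z^18.

The boundary map ∂_1: C_1 → C_0 is given by ∂[p,q] = [q] − [p].
As a 9×27 matrix over Z this has rank 8, with invariant factors (1,1,1,1,1,1,1,1).

∂_2: C_2 → C_1 maps a triangle to the signed sum of its edges. For instance
  ∂[4,5,7] = [5,7] − [4,7] + [4,5],
  ∂[0,3,7] = [3,7] − [0,7] + [0,3].
This gives a 27×18 integer matrix of rank 17; reducing to Smith normal form yields diagonal entries (1,1,1,1,1,1,1,1,1,1,1,1,1,1,1,1,1).

From H_k ≅ ker(∂_k) / im(∂_{k+1}) we obtain:

  H_2: rank ker ∂_2 − rank ∂_3 = (18 − 17) − 0 = 1, and there is no ∂_3, so H_2 = Z.

(K is a triangulation of the torus T^2.)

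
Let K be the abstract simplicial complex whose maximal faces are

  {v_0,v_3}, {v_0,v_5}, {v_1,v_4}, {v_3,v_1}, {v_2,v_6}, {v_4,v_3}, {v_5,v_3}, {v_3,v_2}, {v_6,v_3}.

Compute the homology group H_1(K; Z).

H_1 ≅ Z^3.

We work with the vertex ordering v_0 < v_1 < v_2 < v_3 < v_4 < v_5 < v_6. The simplices of K, each written with vertices in increasing order, are:

  0-simplices (7): [v_0], [v_1], [v_2], [v_3], [v_4], [v_5], [v_6]
  1-simplices (9): [v_0,v_3], [v_0,v_5], [v_1,v_3], [v_1,v_4], [v_2,v_3], [v_2,v_6], [v_3,v_4], [v_3,v_5], [v_3,v_6]

giving chain groups C_0 ≅ Z^7, C_1 ≅ Z^9.

The boundary map ∂_1: C_1 → C_0 sends each edge [p,q] (with p < q) to q − p. For instance
  ∂[v_2,v_6] = [v_6] − [v_2].
As a 7×9 matrix over Z this has rank 6, with invariant factors (1,1,1,1,1,1).

Now H_k = ker ∂_k / im ∂_{k+1}, so:

  H_1: rank ker ∂_1 − rank ∂_2 = (9 − 6) − 0 = 3, and there is no ∂_2, so H_1 = Z^3.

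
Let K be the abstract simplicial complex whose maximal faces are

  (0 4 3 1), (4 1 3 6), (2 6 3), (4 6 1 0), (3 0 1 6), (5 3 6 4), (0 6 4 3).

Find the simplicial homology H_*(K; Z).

H_0 ≅ Z,  H_1 = 0,  H_2 = 0,  H_3 ≅ Z.

We work with the vertex ordering 0 < 1 < 2 < 3 < 4 < 5 < 6. The simplices of K, each written with vertices in increasing order, are:

  0-simplices (7): [0], [1], [2], [3], [4], [5], [6]
  1-simplices (15): [0,1], [0,3], [0,4], [0,6], [1,3], [1,4], [1,6], [2,3], [2,6], [3,4], [3,5], [3,6], [4,5], [4,6], [5,6]
  2-simplices (14): [0,1,3], [0,1,4], [0,1,6], [0,3,4], [0,3,6], [0,4,6], [1,3,4], [1,3,6], [1,4,6], [2,3,6], [3,4,5], [3,4,6], [3,5,6], [4,5,6]
  3-simplices (6): [0,1,3,4], [0,1,3,6], [0,1,4,6], [0,3,4,6], [1,3,4,6], [3,4,5,6]

Hence C_0 ≅ Z^7, C_1 ≅ Z^15, C_2 ≅ Z^14, C_3 ≅ Z^6.

∂_1: C_1 → C_0 sends each edge [p,q] (with p < q) to q − p.
As a 7×15 matrix over Z this has rank 6, with invariant factors (1,1,1,1,1,1).

The boundary map ∂_2: C_2 → C_1 acts by ∂[p,q,r] = [q,r] − [p,r] + [p,q]. For instance
  ∂[3,4,6] = [4,6] − [3,6] + [3,4],
  ∂[0,3,6] = [3,6] − [0,6] + [0,3].
As a 15×14 matrix over Z this has rank 9, with invariant factors (1,1,1,1,1,1,1,1,1).

∂_3: C_3 → C_2 sends each 3-simplex σ to the alternating sum Σ_i (−1)^i (σ with its i-th vertex removed). For instance
  ∂[0,3,4,6] = [3,4,6] − [0,4,6] + [0,3,6] − [0,3,4],
  ∂[0,1,3,4] = [1,3,4] − [0,3,4] + [0,1,4] − [0,1,3].
The 14×6 boundary matrix has rank 5 and Smith normal form diag(1,1,1,1,1).

Now H_k = ker ∂_k / im ∂_{k+1}, so:

  H_0: rank C_0 − rank ∂_1 = 7 − 6 = 1, and the invariant factors of ∂_1 are all 1, so H_0 = Z.
  H_1: rank ker ∂_1 − rank ∂_2 = (15 − 6) − 9 = 0, and the invariant factors of ∂_2 are all 1, so H_1 = 0.
  H_2: rank ker ∂_2 − rank ∂_3 = (14 − 9) − 5 = 0, and the invariant factors of ∂_3 are all 1, so H_2 = 0.
  H_3: rank ker ∂_3 − rank ∂_4 = (6 − 5) − 0 = 1, and there is no ∂_4, so H_3 = Z.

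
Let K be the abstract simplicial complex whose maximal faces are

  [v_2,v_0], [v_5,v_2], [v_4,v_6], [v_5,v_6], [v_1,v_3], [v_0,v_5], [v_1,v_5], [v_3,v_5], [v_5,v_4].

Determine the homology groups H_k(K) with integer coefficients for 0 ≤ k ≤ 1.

H_0 = Z,  H_1 = Z^3.

We work with the vertex ordering v_0 < v_1 < v_2 < v_3 < v_4 < v_5 < v_6. The simplices of K, each written with vertices in increasing order, are:

  0-simplices (7): [v_0], [v_1], [v_2], [v_3], [v_4], [v_5], [v_6]
  1-simplices (9): [v_0,v_2], [v_0,v_5], [v_1,v_3], [v_1,v_5], [v_2,v_5], [v_3,v_5], [v_4,v_5], [v_4,v_6], [v_5,v_6]

Hence C_0 ≅ Z^7, C_1 ≅ Z^9.

The boundary map ∂_1: C_1 → C_0 maps an edge to its endpoints' difference, ∂[p,q] = q − p.
This gives a 7×9 integer matrix of rank 6; reducing to Smith normal form yields diagonal entries (1,1,1,1,1,1).

Now H_k = ker ∂_k / im ∂_{k+1}, so:

  H_0: rank C_0 − rank ∂_1 = 7 − 6 = 1, and the invariant factors of ∂_1 are all 1, so H_0 ≅ Z.
  H_1: rank ker ∂_1 − rank ∂_2 = (9 − 6) − 0 = 3, and there is no ∂_2, so H_1 ≅ Z^3.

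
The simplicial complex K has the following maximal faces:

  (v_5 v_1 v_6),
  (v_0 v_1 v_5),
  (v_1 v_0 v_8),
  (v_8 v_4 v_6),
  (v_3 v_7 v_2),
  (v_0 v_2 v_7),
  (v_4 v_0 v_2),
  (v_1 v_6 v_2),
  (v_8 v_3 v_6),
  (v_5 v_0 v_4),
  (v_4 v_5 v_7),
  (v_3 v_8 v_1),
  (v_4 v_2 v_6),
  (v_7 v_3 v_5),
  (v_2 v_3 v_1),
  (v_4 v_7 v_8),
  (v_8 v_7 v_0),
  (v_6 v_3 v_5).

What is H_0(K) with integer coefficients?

Fix the vertex order v_0 < v_1 < v_2 < v_3 < v_4 < v_5 < v_6 < v_7 < v_8 and write every simplex with vertices in increasing order. Then dim K = 2 and the simplices of K are:

  0-simplices (9): [v_0], [v_1], [v_2], [v_3], [v_4], [v_5], [v_6], [v_7], [v_8]
  1-simplices (27): (27 of them)
  2-simplices (18): (18 of them)

Hence C_0 ≅ Z^9, C_1 ≅ Z^27, C_2 ≅ Z^18.

∂_1: C_1 → C_0 sends each edge [p,q] (with p < q) to q − p. For instance
  ∂[v_5,v_7] = [v_7] − [v_5].
This gives a 9×27 integer matrix of rank 8; reducing to Smith normal form yields diagonal entries (1,1,1,1,1,1,1,1).

The boundary map ∂_2: C_2 → C_1 acts by ∂[p,q,r] = [q,r] − [p,r] + [p,q]. For instance
  ∂[v_2,v_4,v_6] = [v_4,v_6] − [v_2,v_6] + [v_2,v_4],
  ∂[v_4,v_7,v_8] = [v_7,v_8] − [v_4,v_8] + [v_4,v_7].
The 27×18 boundary matrix has rank 18 and Smith normal form diag(1,1,1,1,1,1,1,1,1,1,1,1,1,1,1,1,1,2).

Now H_k = ker ∂_k / im ∂_{k+1}, so:

  H_0: rank C_0 − rank ∂_1 = 9 − 8 = 1, and the invariant factors of ∂_1 are all 1, so H_0 = Z.

H_0 ≅ Z.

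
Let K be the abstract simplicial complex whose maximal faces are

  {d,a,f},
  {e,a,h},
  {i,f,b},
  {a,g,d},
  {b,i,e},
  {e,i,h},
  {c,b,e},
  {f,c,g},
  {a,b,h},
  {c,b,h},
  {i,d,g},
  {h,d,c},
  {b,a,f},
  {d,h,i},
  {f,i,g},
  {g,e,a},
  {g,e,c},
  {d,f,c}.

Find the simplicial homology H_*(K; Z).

Take the total order a < b < c < d < e < f < g < h < i on the vertex set. Then K (dimension 2) consists of the simplices:

  0-simplices (9): a, b, c, d, e, f, g, h, i
  1-simplices (27): ab, ad, ae, af, ag, ah, bc, be, bf, bh, bi, cd, ce, cf, cg, ch, df, dg, dh, di, eg, eh, ei, fg, fi, gi, hi
  2-simplices (18): abf, abh, adf, adg, aeg, aeh, bce, bch, bei, bfi, cdf, cdh, ceg, cfg, dgi, dhi, ehi, fgi

giving chain groups C_0 ≅ Z^9, C_1 ≅ Z^27, C_2 ≅ Z^18.

∂_1: C_1 → C_0 sends each edge [p,q] (with p < q) to q − p.
The resulting 9×27 matrix has rank 8, and its Smith normal form has invariant factors (1,1,1,1,1,1,1,1).

∂_2: C_2 → C_1 maps a triangle to the signed sum of its edges. For instance
  ∂cfg = fg − cg + cf,
  ∂abh = bh − ah + ab.
The resulting 27×18 matrix has rank 18, and its Smith normal form has invariant factors (1,1,1,1,1,1,1,1,1,1,1,1,1,1,1,1,1,2).

Computing H_k = (kernel of ∂_k) / (image of ∂_{k+1}):

  H_0: rank C_0 − rank ∂_1 = 9 − 8 = 1, and the invariant factors of ∂_1 are all 1, so H_0 = Z.
  H_1: rank ker ∂_1 − rank ∂_2 = (27 − 8) − 18 = 1, and ∂_2 has invariant factor 2 > 1, so H_1 = Z ⊕ Z/2.
  H_2: rank ker ∂_2 − rank ∂_3 = (18 − 18) − 0 = 0, and there is no ∂_3, so H_2 = 0.

H_0 = Z,  H_1 = Z ⊕ Z/2,  H_2 = 0.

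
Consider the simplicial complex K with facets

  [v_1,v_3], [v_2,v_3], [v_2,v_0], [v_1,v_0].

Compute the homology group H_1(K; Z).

H_1 ≅ Z.

Fix the vertex order v_0 < v_1 < v_2 < v_3 and write every simplex with vertices in increasing order. Then dim K = 1 and the simplices of K are:

  0-simplices (4): [v_0], [v_1], [v_2], [v_3]
  1-simplices (4): [v_0,v_1], [v_0,v_2], [v_1,v_3], [v_2,v_3]

so the chain groups are C_0 ≅ Z^4, C_1 ≅ Z^4.

Boundary ∂_1: C_1 → C_0 sends each edge [p,q] (with p < q) to q − p. For instance
  ∂[v_0,v_1] = [v_1] − [v_0].
The 4×4 boundary matrix has rank 3 and Smith normal form diag(1,1,1).

Reading off H_k = ker ∂_k / im ∂_{k+1}:

  H_1: rank ker ∂_1 − rank ∂_2 = (4 − 3) − 0 = 1, and there is no ∂_2, so H_1 = Z.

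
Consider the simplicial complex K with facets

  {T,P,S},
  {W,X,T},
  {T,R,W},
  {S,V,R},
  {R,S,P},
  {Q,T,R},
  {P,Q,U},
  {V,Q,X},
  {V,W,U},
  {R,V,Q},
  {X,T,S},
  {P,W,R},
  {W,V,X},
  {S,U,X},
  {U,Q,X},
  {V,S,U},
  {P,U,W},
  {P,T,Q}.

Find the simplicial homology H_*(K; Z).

H_0 ≅ Z,  H_1 ≅ Z ⊕ Z/2Z,  H_2 = 0.

We work with the vertex ordering P < Q < R < S < T < U < V < W < X. The simplices of K, each written with vertices in increasing order, are:

  0-simplices (9): P, Q, R, S, T, U, V, W, X
  1-simplices (27): PQ, PR, PS, PT, PU, PW, QR, QT, QU, QV, QX, RS, RT, RV, RW, ST, SU, SV, SX, TW, TX, UV, UW, UX, VW, VX, WX
  2-simplices (18): PQT, PQU, PRS, PRW, PST, PUW, QRT, QRV, QUX, QVX, RSV, RTW, STX, SUV, SUX, TWX, UVW, VWX

Hence C_0 ≅ Z^9, C_1 ≅ Z^27, C_2 ≅ Z^18.

The boundary map ∂_1: C_1 → C_0 is given by ∂[p,q] = [q] − [p]. For instance
  ∂PU = U − P.
As a 9×27 matrix over Z this has rank 8, with invariant factors (1,1,1,1,1,1,1,1).

The boundary map ∂_2: C_2 → C_1 acts by ∂[p,q,r] = [q,r] − [p,r] + [p,q]. For instance
  ∂QVX = VX − QX + QV,
  ∂QRT = RT − QT + QR.
The resulting 27×18 matrix has rank 18, and its Smith normal form has invariant factors (1,1,1,1,1,1,1,1,1,1,1,1,1,1,1,1,1,2).

Computing H_k = (kernel of ∂_k) / (image of ∂_{k+1}):

  H_0: rank C_0 − rank ∂_1 = 9 − 8 = 1, and the invariant factors of ∂_1 are all 1, so H_0 ≅ Z.
  H_1: rank ker ∂_1 − rank ∂_2 = (27 − 8) − 18 = 1, and ∂_2 has invariant factor 2 > 1, so H_1 ≅ Z ⊕ Z/2Z.
  H_2: rank ker ∂_2 − rank ∂_3 = (18 − 18) − 0 = 0, and there is no ∂_3, so H_2 ≅ 0.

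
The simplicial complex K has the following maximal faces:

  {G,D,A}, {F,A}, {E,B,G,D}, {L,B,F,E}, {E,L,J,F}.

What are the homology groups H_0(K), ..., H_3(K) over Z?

Take the total order A < B < D < E < F < G < J < L on the vertex set. Then K (dimension 3) consists of the simplices:

  0-simplices (8): A, B, D, E, F, G, J, L
  1-simplices (17): AD, AF, AG, BD, BE, BF, BG, BL, DE, DG, EF, EG, EJ, EL, FJ, FL, JL
  2-simplices (12): ADG, BDE, BDG, BEF, BEG, BEL, BFL, DEG, EFJ, EFL, EJL, FJL
  3-simplices (3): BDEG, BEFL, EFJL

Hence C_0 ≅ Z^8, C_1 ≅ Z^17, C_2 ≅ Z^12, C_3 ≅ Z^3.

Boundary ∂_1: C_1 → C_0 maps an edge to its endpoints' difference, ∂[p,q] = q − p. For instance
  ∂FL = L − F.
The resulting 8×17 matrix has rank 7, and its Smith normal form has invariant factors (1,1,1,1,1,1,1).

Boundary ∂_2: C_2 → C_1 sends each 2-simplex [p,q,r] to [q,r] − [p,r] + [p,q]. For instance
  ∂BDE = DE − BE + BD,
  ∂DEG = EG − DG + DE.
As a 17×12 matrix over Z this has rank 9, with invariant factors (1,1,1,1,1,1,1,1,1).

∂_3: C_3 → C_2 sends each 3-simplex σ to the alternating sum Σ_i (−1)^i (σ with its i-th vertex removed). For instance
  ∂BDEG = DEG − BEG + BDG − BDE,
  ∂EFJL = FJL − EJL + EFL − EFJ.
The resulting 12×3 matrix has rank 3, and its Smith normal form has invariant factors (1,1,1).

Reading off H_k = ker ∂_k / im ∂_{k+1}:

  H_0: rank C_0 − rank ∂_1 = 8 − 7 = 1, and the invariant factors of ∂_1 are all 1, so H_0 ≅ Z.
  H_1: rank ker ∂_1 − rank ∂_2 = (17 − 7) − 9 = 1, and the invariant factors of ∂_2 are all 1, so H_1 ≅ Z.
  H_2: rank ker ∂_2 − rank ∂_3 = (12 − 9) − 3 = 0, and the invariant factors of ∂_3 are all 1, so H_2 ≅ 0.
  H_3: rank ker ∂_3 − rank ∂_4 = (3 − 3) − 0 = 0, and there is no ∂_4, so H_3 ≅ 0.

As a check, the Euler characteristic is 8 − 17 + 12 − 3 = 0, which agrees with 1 − 1 + 0 − 0 = 0.

H_0 = Z,  H_1 = Z,  H_2 = 0,  H_3 = 0.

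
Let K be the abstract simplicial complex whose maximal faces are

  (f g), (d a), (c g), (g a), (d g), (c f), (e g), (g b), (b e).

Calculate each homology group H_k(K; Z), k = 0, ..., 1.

H_0 = Z,  H_1 = Z^3.

K has 7 vertices, 9 edges.
rank ∂_0 = 0, rank ∂_1 = 6 ⇒ b_0 = 7 − 0 − 6 = 1; all invariant factors of ∂_1 are 1 so no torsion. So H_0 ≅ Z.
rank ∂_1 = 6, rank ∂_2 = 0 ⇒ b_1 = 9 − 6 − 0 = 3. So H_1 ≅ Z^3.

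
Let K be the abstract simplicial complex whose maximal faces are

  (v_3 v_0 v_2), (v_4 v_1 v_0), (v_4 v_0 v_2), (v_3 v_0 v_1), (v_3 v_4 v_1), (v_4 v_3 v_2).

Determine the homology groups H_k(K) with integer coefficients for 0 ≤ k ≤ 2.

Fix the vertex order v_0 < v_1 < v_2 < v_3 < v_4 and write every simplex with vertices in increasing order. Then dim K = 2 and the simplices of K are:

  0-simplices (5): [v_0], [v_1], [v_2], [v_3], [v_4]
  1-simplices (9): [v_0,v_1], [v_0,v_2], [v_0,v_3], [v_0,v_4], [v_1,v_3], [v_1,v_4], [v_2,v_3], [v_2,v_4], [v_3,v_4]
  2-simplices (6): [v_0,v_1,v_3], [v_0,v_1,v_4], [v_0,v_2,v_3], [v_0,v_2,v_4], [v_1,v_3,v_4], [v_2,v_3,v_4]

giving chain groups C_0 ≅ Z^5, C_1 ≅ Z^9, C_2 ≅ Z^6.

∂_1: C_1 → C_0 sends each edge [p,q] (with p < q) to q − p.
The resulting 5×9 matrix has rank 4, and its Smith normal form has invariant factors (1,1,1,1).

The boundary map ∂_2: C_2 → C_1 sends each 2-simplex [p,q,r] to [q,r] − [p,r] + [p,q]. For instance
  ∂[v_0,v_2,v_4] = [v_2,v_4] − [v_0,v_4] + [v_0,v_2],
  ∂[v_0,v_1,v_4] = [v_1,v_4] − [v_0,v_4] + [v_0,v_1].
As a 9×6 matrix over Z this has rank 5, with invariant factors (1,1,1,1,1).

From H_k ≅ ker(∂_k) / im(∂_{k+1}) we obtain:

  H_0: rank C_0 − rank ∂_1 = 5 − 4 = 1, and the invariant factors of ∂_1 are all 1, so H_0 = Z.
  H_1: rank ker ∂_1 − rank ∂_2 = (9 − 4) − 5 = 0, and the invariant factors of ∂_2 are all 1, so H_1 = 0.
  H_2: rank ker ∂_2 − rank ∂_3 = (6 − 5) − 0 = 1, and there is no ∂_3, so H_2 = Z.

(K is a triangulation of the 2-sphere S^2.)

H_0 = Z,  H_1 = 0,  H_2 = Z.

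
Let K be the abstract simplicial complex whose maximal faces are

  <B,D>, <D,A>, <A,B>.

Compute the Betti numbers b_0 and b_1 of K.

We work with the vertex ordering A < B < D. The simplices of K, each written with vertices in increasing order, are:

  0-simplices (3): A, B, D
  1-simplices (3): AB, AD, BD

so the chain groups are C_0 ≅ Z^3, C_1 ≅ Z^3.

∂_1: C_1 → C_0 maps an edge to its endpoints' difference, ∂[p,q] = q − p. For instance
  ∂AB = B − A.
The resulting 3×3 matrix has rank 2, and its Smith normal form has invariant factors (1,1).

From H_k ≅ ker(∂_k) / im(∂_{k+1}) we obtain:

  H_0: rank C_0 − rank ∂_1 = 3 − 2 = 1, and the invariant factors of ∂_1 are all 1, so H_0 = Z.
  H_1: rank ker ∂_1 − rank ∂_2 = (3 − 2) − 0 = 1, and there is no ∂_2, so H_1 = Z.

(K is a triangulation of the circle S^1.)

Hence the Betti numbers are b_0 = 1, b_1 = 1.

b_0 = 1, b_1 = 1.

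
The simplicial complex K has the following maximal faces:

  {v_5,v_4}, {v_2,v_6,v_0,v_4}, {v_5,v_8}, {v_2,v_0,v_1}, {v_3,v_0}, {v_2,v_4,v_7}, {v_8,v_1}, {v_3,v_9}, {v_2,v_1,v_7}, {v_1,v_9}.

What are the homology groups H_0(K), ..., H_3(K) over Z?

Order the vertices as v_0 < v_1 < v_2 < v_3 < v_4 < v_5 < v_6 < v_7 < v_8 < v_9. Listing each simplex with vertices in this order, K has dimension 3 with simplices:

  0-simplices (10): [v_0], [v_1], [v_2], [v_3], [v_4], [v_5], [v_6], [v_7], [v_8], [v_9]
  1-simplices (17): (17 of them)
  2-simplices (7): [v_0,v_1,v_2], [v_0,v_2,v_4], [v_0,v_2,v_6], [v_0,v_4,v_6], [v_1,v_2,v_7], [v_2,v_4,v_6], [v_2,v_4,v_7]
  3-simplices (1): [v_0,v_2,v_4,v_6]

giving chain groups C_0 ≅ Z^10, C_1 ≅ Z^17, C_2 ≅ Z^7, C_3 ≅ Z^1.

Boundary ∂_1: C_1 → C_0 sends each edge [p,q] (with p < q) to q − p.
The 10×17 boundary matrix has rank 9 and Smith normal form diag(1,1,1,1,1,1,1,1,1).

Boundary ∂_2: C_2 → C_1 maps a triangle to the signed sum of its edges. For instance
  ∂[v_2,v_4,v_7] = [v_4,v_7] − [v_2,v_7] + [v_2,v_4],
  ∂[v_1,v_2,v_7] = [v_2,v_7] − [v_1,v_7] + [v_1,v_2].
The 17×7 boundary matrix has rank 6 and Smith normal form diag(1,1,1,1,1,1).

The boundary map ∂_3: C_3 → C_2 sends each 3-simplex σ to the alternating sum Σ_i (−1)^i (σ with its i-th vertex removed). For instance
  ∂[v_0,v_2,v_4,v_6] = [v_2,v_4,v_6] − [v_0,v_4,v_6] + [v_0,v_2,v_6] − [v_0,v_2,v_4].
This gives a 7×1 integer matrix of rank 1; reducing to Smith normal form yields diagonal entries (1).

Computing H_k = (kernel of ∂_k) / (image of ∂_{k+1}):

  H_0: rank C_0 − rank ∂_1 = 10 − 9 = 1, and the invariant factors of ∂_1 are all 1, so H_0 ≅ Z.
  H_1: rank ker ∂_1 − rank ∂_2 = (17 − 9) − 6 = 2, and the invariant factors of ∂_2 are all 1, so H_1 ≅ Z^2.
  H_2: rank ker ∂_2 − rank ∂_3 = (7 − 6) − 1 = 0, and the invariant factors of ∂_3 are all 1, so H_2 ≅ 0.
  H_3: rank ker ∂_3 − rank ∂_4 = (1 − 1) − 0 = 0, and there is no ∂_4, so H_3 ≅ 0.

H_0 = Z,  H_1 = Z^2,  H_2 = 0,  H_3 = 0.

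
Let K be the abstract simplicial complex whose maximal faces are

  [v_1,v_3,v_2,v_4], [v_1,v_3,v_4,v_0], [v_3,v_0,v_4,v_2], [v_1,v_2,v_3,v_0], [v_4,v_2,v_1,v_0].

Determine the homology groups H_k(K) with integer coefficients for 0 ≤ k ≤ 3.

K has 5 vertices, 10 edges, 10 triangles, 5 3-simplices.
rank ∂_0 = 0, rank ∂_1 = 4 ⇒ b_0 = 5 − 0 − 4 = 1; all invariant factors of ∂_1 are 1 so no torsion. So H_0 ≅ Z.
rank ∂_1 = 4, rank ∂_2 = 6 ⇒ b_1 = 10 − 4 − 6 = 0; all invariant factors of ∂_2 are 1 so no torsion. So H_1 ≅ 0.
rank ∂_2 = 6, rank ∂_3 = 4 ⇒ b_2 = 10 − 6 − 4 = 0; all invariant factors of ∂_3 are 1 so no torsion. So H_2 ≅ 0.
rank ∂_3 = 4, rank ∂_4 = 0 ⇒ b_3 = 5 − 4 − 0 = 1. So H_3 ≅ Z.

H_0 ≅ Z,  H_1 = 0,  H_2 = 0,  H_3 ≅ Z.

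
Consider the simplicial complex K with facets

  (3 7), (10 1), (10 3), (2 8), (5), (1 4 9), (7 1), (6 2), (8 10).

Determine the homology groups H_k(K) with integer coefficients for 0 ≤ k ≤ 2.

H_0 ≅ Z^2,  H_1 ≅ Z,  H_2 = 0.

Order the vertices as 1 < 2 < 3 < 4 < 5 < 6 < 7 < 8 < 9 < 10. Listing each simplex with vertices in this order, K has dimension 2 with simplices:

  0-simplices (10): [1], [2], [3], [4], [5], [6], [7], [8], [9], [10]
  1-simplices (10): [1,4], [1,7], [1,9], [1,10], [2,6], [2,8], [3,7], [3,10], [4,9], [8,10]
  2-simplices (1): [1,4,9]

giving chain groups C_0 ≅ Z^10, C_1 ≅ Z^10, C_2 ≅ Z^1.

∂_1: C_1 → C_0 is given by ∂[p,q] = [q] − [p]. For instance
  ∂[4,9] = [9] − [4].
This gives a 10×10 integer matrix of rank 8; reducing to Smith normal form yields diagonal entries (1,1,1,1,1,1,1,1).

The boundary map ∂_2: C_2 → C_1 acts by ∂[p,q,r] = [q,r] − [p,r] + [p,q]. For instance
  ∂[1,4,9] = [4,9] − [1,9] + [1,4].
The resulting 10×1 matrix has rank 1, and its Smith normal form has invariant factors (1).

From H_k ≅ ker(∂_k) / im(∂_{k+1}) we obtain:

  H_0: rank C_0 − rank ∂_1 = 10 − 8 = 2, and the invariant factors of ∂_1 are all 1, so H_0 ≅ Z^2.
  H_1: rank ker ∂_1 − rank ∂_2 = (10 − 8) − 1 = 1, and the invariant factors of ∂_2 are all 1, so H_1 ≅ Z.
  H_2: rank ker ∂_2 − rank ∂_3 = (1 − 1) − 0 = 0, and there is no ∂_3, so H_2 ≅ 0.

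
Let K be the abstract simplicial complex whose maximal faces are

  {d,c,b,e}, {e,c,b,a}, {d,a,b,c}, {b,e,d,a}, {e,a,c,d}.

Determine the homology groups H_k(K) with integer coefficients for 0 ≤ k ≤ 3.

H_0 ≅ Z,  H_1 = 0,  H_2 = 0,  H_3 ≅ Z.

Take the total order a < b < c < d < e on the vertex set. Then K (dimension 3) consists of the simplices:

  0-simplices (5): a, b, c, d, e
  1-simplices (10): ab, ac, ad, ae, bc, bd, be, cd, ce, de
  2-simplices (10): abc, abd, abe, acd, ace, ade, bcd, bce, bde, cde
  3-simplices (5): abcd, abce, abde, acde, bcde

so the chain groups are C_0 ≅ Z^5, C_1 ≅ Z^10, C_2 ≅ Z^10, C_3 ≅ Z^5.

The boundary map ∂_1: C_1 → C_0 is given by ∂[p,q] = [q] − [p]. For instance
  ∂cd = d − c.
This gives a 5×10 integer matrix of rank 4; reducing to Smith normal form yields diagonal entries (1,1,1,1).

∂_2: C_2 → C_1 sends each 2-simplex [p,q,r] to [q,r] − [p,r] + [p,q]. For instance
  ∂abe = be − ae + ab,
  ∂acd = cd − ad + ac.
The 10×10 boundary matrix has rank 6 and Smith normal form diag(1,1,1,1,1,1).

The boundary map ∂_3: C_3 → C_2 sends each 3-simplex σ to the alternating sum Σ_i (−1)^i (σ with its i-th vertex removed). For instance
  ∂abde = bde − ade + abe − abd,
  ∂acde = cde − ade + ace − acd.
The resulting 10×5 matrix has rank 4, and its Smith normal form has invariant factors (1,1,1,1).

Now H_k = ker ∂_k / im ∂_{k+1}, so:

  H_0: rank C_0 − rank ∂_1 = 5 − 4 = 1, and the invariant factors of ∂_1 are all 1, so H_0 = Z.
  H_1: rank ker ∂_1 − rank ∂_2 = (10 − 4) − 6 = 0, and the invariant factors of ∂_2 are all 1, so H_1 = 0.
  H_2: rank ker ∂_2 − rank ∂_3 = (10 − 6) − 4 = 0, and the invariant factors of ∂_3 are all 1, so H_2 = 0.
  H_3: rank ker ∂_3 − rank ∂_4 = (5 − 4) − 0 = 1, and there is no ∂_4, so H_3 = Z.

As a check, the Euler characteristic is 5 − 10 + 10 − 5 = 0, which agrees with 1 − 0 + 0 − 1 = 0.
(K is a triangulation of the 3-sphere S^3.)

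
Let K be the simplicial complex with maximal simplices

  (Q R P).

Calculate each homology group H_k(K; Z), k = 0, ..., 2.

H_0 = Z,  H_1 = 0,  H_2 = 0.

Fix the vertex order P < Q < R and write every simplex with vertices in increasing order. Then dim K = 2 and the simplices of K are:

  0-simplices (3): P, Q, R
  1-simplices (3): PQ, PR, QR
  2-simplices (1): PQR

so the chain groups are C_0 ≅ Z^3, C_1 ≅ Z^3, C_2 ≅ Z^1.

The boundary map ∂_1: C_1 → C_0 is given by ∂[p,q] = [q] − [p]. For instance
  ∂PQ = Q − P.
This gives a 3×3 integer matrix of rank 2; reducing to Smith normal form yields diagonal entries (1,1).

∂_2: C_2 → C_1 maps a triangle to the signed sum of its edges. For instance
  ∂PQR = QR − PR + PQ.
The 3×1 boundary matrix has rank 1 and Smith normal form diag(1).

Now H_k = ker ∂_k / im ∂_{k+1}, so:

  H_0: rank C_0 − rank ∂_1 = 3 − 2 = 1, and the invariant factors of ∂_1 are all 1, so H_0 = Z.
  H_1: rank ker ∂_1 − rank ∂_2 = (3 − 2) − 1 = 0, and the invariant factors of ∂_2 are all 1, so H_1 = 0.
  H_2: rank ker ∂_2 − rank ∂_3 = (1 − 1) − 0 = 0, and there is no ∂_3, so H_2 = 0.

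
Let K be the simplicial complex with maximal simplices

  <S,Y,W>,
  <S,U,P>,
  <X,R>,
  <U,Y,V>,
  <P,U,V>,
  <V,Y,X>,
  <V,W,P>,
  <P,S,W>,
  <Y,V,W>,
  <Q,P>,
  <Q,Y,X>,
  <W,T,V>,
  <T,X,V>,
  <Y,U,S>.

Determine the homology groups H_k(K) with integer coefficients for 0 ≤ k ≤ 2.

Fix the vertex order P < Q < R < S < T < U < V < W < X < Y and write every simplex with vertices in increasing order. Then dim K = 2 and the simplices of K are:

  0-simplices (10): P, Q, R, S, T, U, V, W, X, Y
  1-simplices (21): PQ, PS, PU, PV, PW, QX, QY, RX, SU, SW, SY, TV, TW, TX, UV, UY, VW, VX, VY, WY, XY
  2-simplices (12): PSU, PSW, PUV, PVW, QXY, SUY, SWY, TVW, TVX, UVY, VWY, VXY

so the chain groups are C_0 ≅ Z^10, C_1 ≅ Z^21, C_2 ≅ Z^12.

Boundary ∂_1: C_1 → C_0 sends each edge [p,q] (with p < q) to q − p.
The resulting 10×21 matrix has rank 9, and its Smith normal form has invariant factors (1,1,1,1,1,1,1,1,1).

The boundary map ∂_2: C_2 → C_1 acts by ∂[p,q,r] = [q,r] − [p,r] + [p,q]. For instance
  ∂QXY = XY − QY + QX,
  ∂PSU = SU − PU + PS.
This gives a 21×12 integer matrix of rank 11; reducing to Smith normal form yields diagonal entries (1,1,1,1,1,1,1,1,1,1,1).

Computing H_k = (kernel of ∂_k) / (image of ∂_{k+1}):

  H_0: rank C_0 − rank ∂_1 = 10 − 9 = 1, and the invariant factors of ∂_1 are all 1, so H_0 ≅ Z.
  H_1: rank ker ∂_1 − rank ∂_2 = (21 − 9) − 11 = 1, and the invariant factors of ∂_2 are all 1, so H_1 ≅ Z.
  H_2: rank ker ∂_2 − rank ∂_3 = (12 − 11) − 0 = 1, and there is no ∂_3, so H_2 ≅ Z.

As a check, the Euler characteristic is 10 − 21 + 12 = 1, which agrees with 1 − 1 + 1 = 1.

H_0 ≅ Z,  H_1 ≅ Z,  H_2 ≅ Z.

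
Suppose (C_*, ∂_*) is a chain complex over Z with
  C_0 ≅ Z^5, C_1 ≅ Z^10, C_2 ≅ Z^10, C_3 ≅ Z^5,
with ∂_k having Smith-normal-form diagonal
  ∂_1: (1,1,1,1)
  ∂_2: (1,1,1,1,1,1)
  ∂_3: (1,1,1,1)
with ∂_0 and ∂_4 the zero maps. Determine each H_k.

H_0: b_0 = 5 − 0 − 4 = 1; torsion from ∂_1 factors > 1: none. So H_0 ≅ Z.
H_1: b_1 = 10 − 4 − 6 = 0; torsion from ∂_2 factors > 1: none. So H_1 ≅ 0.
H_2: b_2 = 10 − 6 − 4 = 0; torsion from ∂_3 factors > 1: none. So H_2 ≅ 0.
H_3: b_3 = 5 − 4 − 0 = 1; torsion from ∂_4 factors > 1: none. So H_3 ≅ Z.

H_0 ≅ Z,  H_1 = 0,  H_2 = 0,  H_3 ≅ Z.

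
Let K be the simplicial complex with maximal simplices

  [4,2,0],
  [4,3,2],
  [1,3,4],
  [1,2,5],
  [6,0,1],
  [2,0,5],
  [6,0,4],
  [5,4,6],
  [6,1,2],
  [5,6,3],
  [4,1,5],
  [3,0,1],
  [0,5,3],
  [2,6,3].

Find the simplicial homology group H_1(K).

H_1 = Z^2.

Take the total order 0 < 1 < 2 < 3 < 4 < 5 < 6 on the vertex set. Then K (dimension 2) consists of the simplices:

  0-simplices (7): [0], [1], [2], [3], [4], [5], [6]
  1-simplices (21): [0,1], [0,2], [0,3], [0,4], [0,5], [0,6], [1,2], [1,3], [1,4], [1,5], [1,6], [2,3], [2,4], [2,5], [2,6], [3,4], [3,5], [3,6], [4,5], [4,6], [5,6]
  2-simplices (14): [0,1,3], [0,1,6], [0,2,4], [0,2,5], [0,3,5], [0,4,6], [1,2,5], [1,2,6], [1,3,4], [1,4,5], [2,3,4], [2,3,6], [3,5,6], [4,5,6]

so the chain groups are C_0 ≅ Z^7, C_1 ≅ Z^21, C_2 ≅ Z^14.

The boundary map ∂_1: C_1 → C_0 is given by ∂[p,q] = [q] − [p]. For instance
  ∂[0,1] = [1] − [0].
This gives a 7×21 integer matrix of rank 6; reducing to Smith normal form yields diagonal entries (1,1,1,1,1,1).

∂_2: C_2 → C_1 sends each 2-simplex [p,q,r] to [q,r] − [p,r] + [p,q]. For instance
  ∂[0,3,5] = [3,5] − [0,5] + [0,3],
  ∂[1,4,5] = [4,5] − [1,5] + [1,4].
The resulting 21×14 matrix has rank 13, and its Smith normal form has invariant factors (1,1,1,1,1,1,1,1,1,1,1,1,1).

From H_k ≅ ker(∂_k) / im(∂_{k+1}) we obtain:

  H_1: rank ker ∂_1 − rank ∂_2 = (21 − 6) − 13 = 2, and the invariant factors of ∂_2 are all 1, so H_1 ≅ Z^2.

(K is a triangulation of the torus T^2.)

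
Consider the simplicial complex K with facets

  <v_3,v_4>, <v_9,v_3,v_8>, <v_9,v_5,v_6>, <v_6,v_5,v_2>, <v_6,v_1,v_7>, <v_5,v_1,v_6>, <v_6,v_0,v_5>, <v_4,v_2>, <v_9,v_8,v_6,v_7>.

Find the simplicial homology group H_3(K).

H_3 = 0.

K has 10 vertices, 19 edges, 10 triangles, 1 3-simplex.
rank ∂_3 = 1, rank ∂_4 = 0 ⇒ b_3 = 1 − 1 − 0 = 0. So H_3 ≅ 0.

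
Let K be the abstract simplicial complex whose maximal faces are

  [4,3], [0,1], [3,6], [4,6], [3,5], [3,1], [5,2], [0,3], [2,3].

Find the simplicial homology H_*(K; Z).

K has 7 vertices, 9 edges.
rank ∂_0 = 0, rank ∂_1 = 6 ⇒ b_0 = 7 − 0 − 6 = 1; all invariant factors of ∂_1 are 1 so no torsion. So H_0 ≅ Z.
rank ∂_1 = 6, rank ∂_2 = 0 ⇒ b_1 = 9 − 6 − 0 = 3. So H_1 ≅ Z^3.

H_0 = Z,  H_1 = Z^3.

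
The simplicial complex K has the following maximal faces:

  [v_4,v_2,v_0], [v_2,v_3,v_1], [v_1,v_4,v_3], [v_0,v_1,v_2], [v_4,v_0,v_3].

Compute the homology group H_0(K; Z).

H_0 ≅ Z.

We work with the vertex ordering v_0 < v_1 < v_2 < v_3 < v_4. The simplices of K, each written with vertices in increasing order, are:

  0-simplices (5): [v_0], [v_1], [v_2], [v_3], [v_4]
  1-simplices (10): [v_0,v_1], [v_0,v_2], [v_0,v_3], [v_0,v_4], [v_1,v_2], [v_1,v_3], [v_1,v_4], [v_2,v_3], [v_2,v_4], [v_3,v_4]
  2-simplices (5): [v_0,v_1,v_2], [v_0,v_2,v_4], [v_0,v_3,v_4], [v_1,v_2,v_3], [v_1,v_3,v_4]

Hence C_0 ≅ Z^5, C_1 ≅ Z^10, C_2 ≅ Z^5.

The boundary map ∂_1: C_1 → C_0 maps an edge to its endpoints' difference, ∂[p,q] = q − p. For instance
  ∂[v_2,v_4] = [v_4] − [v_2].
As a 5×10 matrix over Z this has rank 4, with invariant factors (1,1,1,1).

∂_2: C_2 → C_1 acts by ∂[p,q,r] = [q,r] − [p,r] + [p,q]. For instance
  ∂[v_0,v_3,v_4] = [v_3,v_4] − [v_0,v_4] + [v_0,v_3],
  ∂[v_1,v_2,v_3] = [v_2,v_3] − [v_1,v_3] + [v_1,v_2].
The resulting 10×5 matrix has rank 5, and its Smith normal form has invariant factors (1,1,1,1,1).

From H_k ≅ ker(∂_k) / im(∂_{k+1}) we obtain:

  H_0: rank C_0 − rank ∂_1 = 5 − 4 = 1, and the invariant factors of ∂_1 are all 1, so H_0 = Z.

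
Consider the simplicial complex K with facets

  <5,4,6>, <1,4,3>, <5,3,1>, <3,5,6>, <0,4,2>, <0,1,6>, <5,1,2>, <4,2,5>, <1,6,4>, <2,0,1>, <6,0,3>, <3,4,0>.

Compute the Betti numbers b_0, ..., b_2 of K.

Order the vertices as 0 < 1 < 2 < 3 < 4 < 5 < 6. Listing each simplex with vertices in this order, K has dimension 2 with simplices:

  0-simplices (7): [0], [1], [2], [3], [4], [5], [6]
  1-simplices (18): [0,1], [0,2], [0,3], [0,4], [0,6], [1,2], [1,3], [1,4], [1,5], [1,6], [2,4], [2,5], [3,4], [3,5], [3,6], [4,5], [4,6], [5,6]
  2-simplices (12): [0,1,2], [0,1,6], [0,2,4], [0,3,4], [0,3,6], [1,2,5], [1,3,4], [1,3,5], [1,4,6], [2,4,5], [3,5,6], [4,5,6]

so the chain groups are C_0 ≅ Z^7, C_1 ≅ Z^18, C_2 ≅ Z^12.

The boundary map ∂_1: C_1 → C_0 sends each edge [p,q] (with p < q) to q − p.
The resulting 7×18 matrix has rank 6, and its Smith normal form has invariant factors (1,1,1,1,1,1).

∂_2: C_2 → C_1 maps a triangle to the signed sum of its edges. For instance
  ∂[4,5,6] = [5,6] − [4,6] + [4,5],
  ∂[1,3,5] = [3,5] − [1,5] + [1,3].
This gives a 18×12 integer matrix of rank 12; reducing to Smith normal form yields diagonal entries (1,1,1,1,1,1,1,1,1,1,1,2).

Now H_k = ker ∂_k / im ∂_{k+1}, so:

  H_0: rank C_0 − rank ∂_1 = 7 − 6 = 1, and the invariant factors of ∂_1 are all 1, so H_0 = Z.
  H_1: rank ker ∂_1 − rank ∂_2 = (18 − 6) − 12 = 0, and ∂_2 has invariant factor 2 > 1, so H_1 = Z/2.
  H_2: rank ker ∂_2 − rank ∂_3 = (12 − 12) − 0 = 0, and there is no ∂_3, so H_2 = 0.

(K is a triangulation of the real projective plane RP^2.)

Hence the Betti numbers are b_0 = 1, b_1 = 0, b_2 = 0.

b_0 = 1, b_1 = 0, b_2 = 0.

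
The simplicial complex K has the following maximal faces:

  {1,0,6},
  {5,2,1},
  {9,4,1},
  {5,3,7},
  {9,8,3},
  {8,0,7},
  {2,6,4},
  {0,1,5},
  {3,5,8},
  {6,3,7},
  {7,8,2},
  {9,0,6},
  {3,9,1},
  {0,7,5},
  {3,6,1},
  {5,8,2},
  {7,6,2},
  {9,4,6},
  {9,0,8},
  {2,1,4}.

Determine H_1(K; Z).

H_1 ≅ Z × Z/2.

Order the vertices as 0 < 1 < 2 < 3 < 4 < 5 < 6 < 7 < 8 < 9. Listing each simplex with vertices in this order, K has dimension 2 with simplices:

  0-simplices (10): [0], [1], [2], [3], [4], [5], [6], [7], [8], [9]
  1-simplices (30): (30 of them)
  2-simplices (20): (20 of them)

Hence C_0 ≅ Z^10, C_1 ≅ Z^30, C_2 ≅ Z^20.

The boundary map ∂_1: C_1 → C_0 maps an edge to its endpoints' difference, ∂[p,q] = q − p. For instance
  ∂[6,9] = [9] − [6].
The 10×30 boundary matrix has rank 9 and Smith normal form diag(1,1,1,1,1,1,1,1,1).

The boundary map ∂_2: C_2 → C_1 sends each 2-simplex [p,q,r] to [q,r] − [p,r] + [p,q]. For instance
  ∂[3,6,7] = [6,7] − [3,7] + [3,6],
  ∂[0,8,9] = [8,9] − [0,9] + [0,8].
As a 30×20 matrix over Z this has rank 20, with invariant factors (1,1,1,1,1,1,1,1,1,1,1,1,1,1,1,1,1,1,1,2).

Reading off H_k = ker ∂_k / im ∂_{k+1}:

  H_1: rank ker ∂_1 − rank ∂_2 = (30 − 9) − 20 = 1, and ∂_2 has invariant factor 2 > 1, so H_1 ≅ Z × Z/2.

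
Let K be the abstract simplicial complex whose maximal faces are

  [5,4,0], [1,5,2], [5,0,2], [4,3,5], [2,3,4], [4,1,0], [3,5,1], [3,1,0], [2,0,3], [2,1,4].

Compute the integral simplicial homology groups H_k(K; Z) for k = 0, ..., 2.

K has 6 vertices, 15 edges, 10 triangles.
rank ∂_0 = 0, rank ∂_1 = 5 ⇒ b_0 = 6 − 0 − 5 = 1; all invariant factors of ∂_1 are 1 so no torsion. So H_0 ≅ Z.
rank ∂_1 = 5, rank ∂_2 = 10 ⇒ b_1 = 15 − 5 − 10 = 0; ∂_2 has invariant factor(s) [2] giving torsion. So H_1 ≅ Z_2.
rank ∂_2 = 10, rank ∂_3 = 0 ⇒ b_2 = 10 − 10 − 0 = 0. So H_2 ≅ 0.

H_0 = Z,  H_1 = Z_2,  H_2 = 0.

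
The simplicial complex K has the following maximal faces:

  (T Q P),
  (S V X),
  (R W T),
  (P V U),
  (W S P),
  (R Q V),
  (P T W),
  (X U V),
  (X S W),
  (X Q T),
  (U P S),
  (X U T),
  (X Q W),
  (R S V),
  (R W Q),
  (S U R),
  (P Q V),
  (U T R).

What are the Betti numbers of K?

b_0 = 1, b_1 = 1, b_2 = 0.

K has 9 vertices, 27 edges, 18 triangles.
rank ∂_0 = 0, rank ∂_1 = 8 ⇒ b_0 = 9 − 0 − 8 = 1; all invariant factors of ∂_1 are 1 so no torsion. So H_0 ≅ Z.
rank ∂_1 = 8, rank ∂_2 = 18 ⇒ b_1 = 27 − 8 − 18 = 1; ∂_2 has invariant factor(s) [2] giving torsion. So H_1 ≅ Z × Z/2.
rank ∂_2 = 18, rank ∂_3 = 0 ⇒ b_2 = 18 − 18 − 0 = 0. So H_2 ≅ 0.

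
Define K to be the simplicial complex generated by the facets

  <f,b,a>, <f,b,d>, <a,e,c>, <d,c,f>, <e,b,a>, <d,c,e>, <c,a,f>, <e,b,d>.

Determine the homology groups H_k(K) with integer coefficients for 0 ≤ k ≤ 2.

Take the total order a < b < c < d < e < f on the vertex set. Then K (dimension 2) consists of the simplices:

  0-simplices (6): a, b, c, d, e, f
  1-simplices (12): ab, ac, ae, af, bd, be, bf, cd, ce, cf, de, df
  2-simplices (8): abe, abf, ace, acf, bde, bdf, cde, cdf

so the chain groups are C_0 ≅ Z^6, C_1 ≅ Z^12, C_2 ≅ Z^8.

Boundary ∂_1: C_1 → C_0 is given by ∂[p,q] = [q] − [p]. For instance
  ∂de = e − d.
As a 6×12 matrix over Z this has rank 5, with invariant factors (1,1,1,1,1).

The boundary map ∂_2: C_2 → C_1 acts by ∂[p,q,r] = [q,r] − [p,r] + [p,q]. For instance
  ∂bdf = df − bf + bd,
  ∂bde = de − be + bd.
The resulting 12×8 matrix has rank 7, and its Smith normal form has invariant factors (1,1,1,1,1,1,1).

Reading off H_k = ker ∂_k / im ∂_{k+1}:

  H_0: rank C_0 − rank ∂_1 = 6 − 5 = 1, and the invariant factors of ∂_1 are all 1, so H_0 ≅ Z.
  H_1: rank ker ∂_1 − rank ∂_2 = (12 − 5) − 7 = 0, and the invariant factors of ∂_2 are all 1, so H_1 ≅ 0.
  H_2: rank ker ∂_2 − rank ∂_3 = (8 − 7) − 0 = 1, and there is no ∂_3, so H_2 ≅ Z.

As a check, the Euler characteristic is 6 − 12 + 8 = 2, which agrees with 1 − 0 + 1 = 2.

H_0 = Z,  H_1 = 0,  H_2 = Z.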